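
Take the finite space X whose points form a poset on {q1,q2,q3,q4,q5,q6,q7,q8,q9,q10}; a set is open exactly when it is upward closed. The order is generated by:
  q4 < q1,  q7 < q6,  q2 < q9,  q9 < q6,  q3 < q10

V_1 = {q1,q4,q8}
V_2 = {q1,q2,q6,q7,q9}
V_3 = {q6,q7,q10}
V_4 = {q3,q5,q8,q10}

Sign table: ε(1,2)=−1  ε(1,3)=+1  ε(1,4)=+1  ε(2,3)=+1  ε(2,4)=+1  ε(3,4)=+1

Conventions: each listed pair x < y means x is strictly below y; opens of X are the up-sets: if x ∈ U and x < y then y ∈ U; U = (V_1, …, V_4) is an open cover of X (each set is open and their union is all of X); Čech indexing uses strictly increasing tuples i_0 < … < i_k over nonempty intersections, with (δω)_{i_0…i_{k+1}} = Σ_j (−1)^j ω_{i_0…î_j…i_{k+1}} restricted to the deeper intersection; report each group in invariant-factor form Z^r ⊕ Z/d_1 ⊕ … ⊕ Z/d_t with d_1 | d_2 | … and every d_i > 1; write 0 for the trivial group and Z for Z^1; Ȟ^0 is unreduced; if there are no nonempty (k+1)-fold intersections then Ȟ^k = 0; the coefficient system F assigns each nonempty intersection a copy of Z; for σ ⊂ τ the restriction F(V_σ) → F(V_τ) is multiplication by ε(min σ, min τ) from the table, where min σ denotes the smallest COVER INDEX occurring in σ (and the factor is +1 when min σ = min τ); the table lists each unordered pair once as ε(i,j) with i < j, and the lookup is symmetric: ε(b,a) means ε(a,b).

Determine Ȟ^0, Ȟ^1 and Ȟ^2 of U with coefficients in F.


nerve simplices:
  V12={q1} V14={q8} V23={q6,q7} V34={q10}
C dims 4,4; δ0: rk 4, SNF 1^3·2
degree 0: 4−4−0 = 0 → Ȟ^0 ≅ 0
degree 1: 4−0−4 = 0 plus torsion [2] → Ȟ^1 ≅ Z/2
degree 2: 0−0−0 = 0 → Ȟ^2 ≅ 0

Ȟ^0 ≅ 0, Ȟ^1 ≅ Z/2, Ȟ^2 ≅ 0


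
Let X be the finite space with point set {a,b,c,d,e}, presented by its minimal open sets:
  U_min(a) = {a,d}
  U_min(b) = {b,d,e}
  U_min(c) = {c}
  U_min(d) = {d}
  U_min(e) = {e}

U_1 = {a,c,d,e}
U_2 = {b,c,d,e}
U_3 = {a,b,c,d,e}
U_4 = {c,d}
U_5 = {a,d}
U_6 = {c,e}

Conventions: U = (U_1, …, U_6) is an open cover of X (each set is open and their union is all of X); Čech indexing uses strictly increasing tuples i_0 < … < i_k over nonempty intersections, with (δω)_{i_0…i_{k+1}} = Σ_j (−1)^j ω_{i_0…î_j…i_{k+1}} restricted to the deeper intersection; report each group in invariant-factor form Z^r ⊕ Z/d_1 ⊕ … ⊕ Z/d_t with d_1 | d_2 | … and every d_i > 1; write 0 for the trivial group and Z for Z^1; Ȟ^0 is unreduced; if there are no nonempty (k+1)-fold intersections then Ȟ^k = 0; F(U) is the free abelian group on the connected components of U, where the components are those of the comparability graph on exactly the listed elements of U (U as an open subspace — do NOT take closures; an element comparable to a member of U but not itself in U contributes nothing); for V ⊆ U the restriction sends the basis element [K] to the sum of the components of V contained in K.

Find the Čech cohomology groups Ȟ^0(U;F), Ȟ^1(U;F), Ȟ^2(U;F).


nerve of the cover:
  U12={c,d,e} U13={a,c,d,e} U14={c,d} U15={a,d} U16={c,e} U23={b,c,d,e} U24={c,d} U25={d} U26={c,e} U34={c,d} U35={a,d} U36={c,e} U45={d} U46={c}
  U123={c,d,e} U124={c,d} U125={d} U126={c,e} U134={c,d} U135={a,d} U136={c,e} U145={d} U146={c} U234={c,d} U235={d} U236={c,e} U245={d} U246={c} U345={d} U346={c}
  U1234={c,d} U1235={d} U1236={c,e} U1245={d} U1246={c} U1345={d} U1346={c} U2345={d} U2346={c}
  U12345={d} U12346={c}
components per intersection:
  U1: {a,d} {c} {e}
  U2: {b,d,e} {c}
  U3: {a,b,d,e} {c}
  U4: {c} {d}
  U5: {a,d}
  U6: {c} {e}
  U12: {c} {d} {e}
  U13: {a,d} {c} {e}
  U14: {c} {d}
  U15: {a,d}
  U16: {c} {e}
  U23: {b,d,e} {c}
  U24: {c} {d}
  U25: {d}
  U26: {c} {e}
  U34: {c} {d}
  U35: {a,d}
  U36: {c} {e}
  U45: {d}
  U46: {c}
  U123: {c} {d} {e}
  U124: {c} {d}
  U125: {d}
  U126: {c} {e}
  U134: {c} {d}
  U135: {a,d}
  U136: {c} {e}
  U145: {d}
  U146: {c}
  U234: {c} {d}
  U235: {d}
  U236: {c} {e}
  U245: {d}
  U246: {c}
  U345: {d}
  U346: {c}
  U1234: {c} {d}
  U1235: {d}
  U1236: {c} {e}
  U1245: {d}
  U1246: {c}
  U1345: {d}
  U1346: {c}
  U2345: {d}
  U2346: {c}
  U12345: {d}
  U12346: {c}
C dims 12,25,24,11; δ0: rk 10, SNF 1^10; δ1: rk 15, SNF 1^15; δ2: rk 9, SNF 1^9
Ȟ^0 = (12 − 10) − 0 = 2, so Ȟ^0 ≅ Z^2
Ȟ^1 = (25 − 15) − 10 = 0, so Ȟ^1 ≅ 0
Ȟ^2 = (24 − 9) − 15 = 0, so Ȟ^2 ≅ 0

Ȟ^0(U;F) ≅ Z^2,  Ȟ^1(U;F) ≅ 0,  Ȟ^2(U;F) ≅ 0


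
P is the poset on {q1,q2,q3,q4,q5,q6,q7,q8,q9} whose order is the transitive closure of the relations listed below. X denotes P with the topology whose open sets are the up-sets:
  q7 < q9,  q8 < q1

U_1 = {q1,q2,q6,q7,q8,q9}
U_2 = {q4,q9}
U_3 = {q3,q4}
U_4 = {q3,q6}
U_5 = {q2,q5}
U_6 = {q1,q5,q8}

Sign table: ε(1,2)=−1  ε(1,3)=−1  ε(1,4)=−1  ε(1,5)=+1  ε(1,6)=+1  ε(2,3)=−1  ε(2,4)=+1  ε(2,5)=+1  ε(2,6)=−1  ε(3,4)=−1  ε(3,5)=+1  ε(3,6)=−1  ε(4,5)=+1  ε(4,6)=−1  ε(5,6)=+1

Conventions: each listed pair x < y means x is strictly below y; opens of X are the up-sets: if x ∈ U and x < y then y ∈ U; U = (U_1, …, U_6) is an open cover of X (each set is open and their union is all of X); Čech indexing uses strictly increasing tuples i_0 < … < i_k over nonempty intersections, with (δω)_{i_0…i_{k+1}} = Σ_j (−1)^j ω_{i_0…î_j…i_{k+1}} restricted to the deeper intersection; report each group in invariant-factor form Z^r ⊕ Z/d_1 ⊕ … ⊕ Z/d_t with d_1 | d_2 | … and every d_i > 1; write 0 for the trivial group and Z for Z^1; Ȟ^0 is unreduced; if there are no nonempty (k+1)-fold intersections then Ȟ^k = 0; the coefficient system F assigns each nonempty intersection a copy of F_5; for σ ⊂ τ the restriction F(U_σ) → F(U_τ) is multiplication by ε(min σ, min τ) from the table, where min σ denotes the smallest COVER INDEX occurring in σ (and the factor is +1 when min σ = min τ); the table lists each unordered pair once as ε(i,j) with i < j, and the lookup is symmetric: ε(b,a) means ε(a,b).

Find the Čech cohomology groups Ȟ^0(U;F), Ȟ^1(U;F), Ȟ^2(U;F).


Ȟ^0 = Z/5, Ȟ^1 = Z/5 ⊕ Z/5 and Ȟ^2 = 0

nerve simplices:
  U12={q9} U14={q6} U15={q2} U16={q1,q8} U23={q4} U34={q3} U56={q5}
C dims 6,7; δ0: rk_F5 5
degree 0: 6−5−0 = 1 → Ȟ^0 ≅ Z/5
degree 1: 7−0−5 = 2 → Ȟ^1 ≅ Z/5 ⊕ Z/5
degree 2: 0−0−0 = 0 → Ȟ^2 ≅ 0


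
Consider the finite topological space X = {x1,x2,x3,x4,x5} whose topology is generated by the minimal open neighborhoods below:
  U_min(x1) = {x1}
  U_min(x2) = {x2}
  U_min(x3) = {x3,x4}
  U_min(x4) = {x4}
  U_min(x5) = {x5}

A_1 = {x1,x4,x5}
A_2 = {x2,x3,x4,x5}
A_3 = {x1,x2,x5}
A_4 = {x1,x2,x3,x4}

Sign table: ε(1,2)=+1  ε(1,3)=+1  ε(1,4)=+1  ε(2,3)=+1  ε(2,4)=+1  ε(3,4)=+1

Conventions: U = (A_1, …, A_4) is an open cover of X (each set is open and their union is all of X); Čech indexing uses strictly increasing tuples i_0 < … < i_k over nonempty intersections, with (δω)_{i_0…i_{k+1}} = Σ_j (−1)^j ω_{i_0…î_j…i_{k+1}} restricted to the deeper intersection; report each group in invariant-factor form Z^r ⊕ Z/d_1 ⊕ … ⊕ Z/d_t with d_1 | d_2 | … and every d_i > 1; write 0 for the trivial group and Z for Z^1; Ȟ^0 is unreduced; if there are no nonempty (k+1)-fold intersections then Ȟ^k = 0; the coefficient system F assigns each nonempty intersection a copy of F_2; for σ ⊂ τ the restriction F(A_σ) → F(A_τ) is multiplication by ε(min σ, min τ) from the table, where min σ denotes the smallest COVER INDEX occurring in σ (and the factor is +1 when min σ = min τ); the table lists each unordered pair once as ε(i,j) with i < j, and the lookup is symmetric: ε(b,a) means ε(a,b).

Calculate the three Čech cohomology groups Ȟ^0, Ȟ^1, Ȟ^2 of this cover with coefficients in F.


Ȟ^0(U;F) ≅ Z/2,  Ȟ^1(U;F) ≅ 0,  Ȟ^2(U;F) ≅ Z/2

nonempty overlaps:
  A12={x4,x5} A13={x1,x5} A14={x1,x4} A23={x2,x5} A24={x2,x3,x4} A34={x1,x2}
  A123={x5} A124={x4} A134={x1} A234={x2}
C dims 4,6,4; δ0: rk_F2 3; δ1: rk_F2 3
degree 0: 4−3−0 = 1 → Ȟ^0 ≅ Z/2
degree 1: 6−3−3 = 0 → Ȟ^1 ≅ 0
degree 2: 4−0−3 = 1 → Ȟ^2 ≅ Z/2


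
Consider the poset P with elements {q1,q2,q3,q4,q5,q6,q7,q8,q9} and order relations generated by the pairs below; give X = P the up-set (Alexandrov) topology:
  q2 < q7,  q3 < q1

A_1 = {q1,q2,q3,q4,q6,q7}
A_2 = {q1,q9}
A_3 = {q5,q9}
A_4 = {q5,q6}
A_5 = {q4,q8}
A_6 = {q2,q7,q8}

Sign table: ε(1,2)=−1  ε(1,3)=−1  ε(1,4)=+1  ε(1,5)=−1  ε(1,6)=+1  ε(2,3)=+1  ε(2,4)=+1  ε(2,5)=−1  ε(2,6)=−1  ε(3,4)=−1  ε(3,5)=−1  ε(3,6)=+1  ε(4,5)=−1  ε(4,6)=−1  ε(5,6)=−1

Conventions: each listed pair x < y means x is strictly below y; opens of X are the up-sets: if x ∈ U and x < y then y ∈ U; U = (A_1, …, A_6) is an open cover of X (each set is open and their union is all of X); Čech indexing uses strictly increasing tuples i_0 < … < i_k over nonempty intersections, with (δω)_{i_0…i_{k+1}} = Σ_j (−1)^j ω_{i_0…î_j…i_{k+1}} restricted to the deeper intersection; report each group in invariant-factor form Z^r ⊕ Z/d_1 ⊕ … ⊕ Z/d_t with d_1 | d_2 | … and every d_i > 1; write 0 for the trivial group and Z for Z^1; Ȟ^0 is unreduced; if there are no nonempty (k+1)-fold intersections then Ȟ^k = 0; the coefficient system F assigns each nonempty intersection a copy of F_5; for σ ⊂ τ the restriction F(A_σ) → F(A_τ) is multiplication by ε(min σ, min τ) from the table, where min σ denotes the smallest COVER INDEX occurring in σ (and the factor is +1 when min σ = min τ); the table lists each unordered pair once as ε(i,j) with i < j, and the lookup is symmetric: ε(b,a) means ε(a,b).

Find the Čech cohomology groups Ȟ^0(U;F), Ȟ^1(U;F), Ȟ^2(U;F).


Ȟ^0 = Z/5, Ȟ^1 = Z/5 ⊕ Z/5, Ȟ^2 = 0

cover nerve:
  A12={q1} A14={q6} A15={q4} A16={q2,q7} A23={q9} A34={q5} A56={q8}
C dims 6,7; δ0: rk_F5 5
Ȟ^0: (6−5)−0=1 ⇒ Z/5
Ȟ^1: (7−0)−5=2 ⇒ Z/5 ⊕ Z/5
Ȟ^2: (0−0)−0=0 ⇒ 0


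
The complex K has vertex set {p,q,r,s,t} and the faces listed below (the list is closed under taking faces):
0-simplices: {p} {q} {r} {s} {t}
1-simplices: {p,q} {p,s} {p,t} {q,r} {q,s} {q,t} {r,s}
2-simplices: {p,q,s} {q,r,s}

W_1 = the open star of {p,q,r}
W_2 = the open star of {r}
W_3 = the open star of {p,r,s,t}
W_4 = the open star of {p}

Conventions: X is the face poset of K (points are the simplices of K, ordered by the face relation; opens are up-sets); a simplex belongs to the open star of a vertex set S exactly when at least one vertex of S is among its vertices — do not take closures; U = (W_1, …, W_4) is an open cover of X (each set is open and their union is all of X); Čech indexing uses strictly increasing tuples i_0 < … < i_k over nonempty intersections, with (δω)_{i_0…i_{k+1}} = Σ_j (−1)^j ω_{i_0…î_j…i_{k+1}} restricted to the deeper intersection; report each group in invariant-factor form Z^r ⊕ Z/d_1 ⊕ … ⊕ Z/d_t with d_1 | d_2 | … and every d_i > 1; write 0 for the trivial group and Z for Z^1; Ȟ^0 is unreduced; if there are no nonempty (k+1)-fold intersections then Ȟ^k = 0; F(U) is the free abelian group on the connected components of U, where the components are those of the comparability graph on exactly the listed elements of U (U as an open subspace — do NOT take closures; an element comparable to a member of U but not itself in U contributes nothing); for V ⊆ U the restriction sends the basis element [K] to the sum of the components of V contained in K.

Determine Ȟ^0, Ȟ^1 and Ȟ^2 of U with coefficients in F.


intersection data:
  W1={{p},{q},{r},{p,q},{p,s},{p,t},{q,r},{q,s},{q,t},{r,s},{p,q,s},{q,r,s}} W2={{r},{q,r},{r,s},{q,r,s}} W3={{p},{r},{s},{t},{p,q},{p,s},{p,t},{q,r},{q,s},{q,t},{r,s},{p,q,s},{q,r,s}} W4={{p},{p,q},{p,s},{p,t},{p,q,s}}
  W12={{r},{q,r},{r,s},{q,r,s}} W13={{p},{r},{p,q},{p,s},{p,t},{q,r},{q,s},{q,t},{r,s},{p,q,s},{q,r,s}} W14={{p},{p,q},{p,s},{p,t},{p,q,s}} W23={{r},{q,r},{r,s},{q,r,s}} W34={{p},{p,q},{p,s},{p,t},{p,q,s}}
  W123={{r},{q,r},{r,s},{q,r,s}} W134={{p},{p,q},{p,s},{p,t},{p,q,s}}
components per intersection:
  W1: {{p},{q},{r},{p,q},{p,s},{p,t},{q,r},{q,s},{q,t},{r,s},{p,q,s},{q,r,s}}
  W2: {{r},{q,r},{r,s},{q,r,s}}
  W3: {{p},{r},{s},{t},{p,q},{p,s},{p,t},{q,r},{q,s},{q,t},{r,s},{p,q,s},{q,r,s}}
  W4: {{p},{p,q},{p,s},{p,t},{p,q,s}}
  W12: {{r},{q,r},{r,s},{q,r,s}}
  W13: {{p},{r},{p,q},{p,s},{p,t},{q,r},{q,s},{r,s},{p,q,s},{q,r,s}} {{q,t}}
  W14: {{p},{p,q},{p,s},{p,t},{p,q,s}}
  W23: {{r},{q,r},{r,s},{q,r,s}}
  W34: {{p},{p,q},{p,s},{p,t},{p,q,s}}
  W123: {{r},{q,r},{r,s},{q,r,s}}
  W134: {{p},{p,q},{p,s},{p,t},{p,q,s}}
C dims 4,6,2; δ0: rk 3, SNF 1^3; δ1: rk 2, SNF 1^2
Ȟ^0 = (4 − 3) − 0 = 1, so Ȟ^0 ≅ Z
Ȟ^1 = (6 − 2) − 3 = 1, so Ȟ^1 ≅ Z
Ȟ^2 = (2 − 0) − 2 = 0, so Ȟ^2 ≅ 0

Ȟ^0 = Z, Ȟ^1 = Z and Ȟ^2 = 0


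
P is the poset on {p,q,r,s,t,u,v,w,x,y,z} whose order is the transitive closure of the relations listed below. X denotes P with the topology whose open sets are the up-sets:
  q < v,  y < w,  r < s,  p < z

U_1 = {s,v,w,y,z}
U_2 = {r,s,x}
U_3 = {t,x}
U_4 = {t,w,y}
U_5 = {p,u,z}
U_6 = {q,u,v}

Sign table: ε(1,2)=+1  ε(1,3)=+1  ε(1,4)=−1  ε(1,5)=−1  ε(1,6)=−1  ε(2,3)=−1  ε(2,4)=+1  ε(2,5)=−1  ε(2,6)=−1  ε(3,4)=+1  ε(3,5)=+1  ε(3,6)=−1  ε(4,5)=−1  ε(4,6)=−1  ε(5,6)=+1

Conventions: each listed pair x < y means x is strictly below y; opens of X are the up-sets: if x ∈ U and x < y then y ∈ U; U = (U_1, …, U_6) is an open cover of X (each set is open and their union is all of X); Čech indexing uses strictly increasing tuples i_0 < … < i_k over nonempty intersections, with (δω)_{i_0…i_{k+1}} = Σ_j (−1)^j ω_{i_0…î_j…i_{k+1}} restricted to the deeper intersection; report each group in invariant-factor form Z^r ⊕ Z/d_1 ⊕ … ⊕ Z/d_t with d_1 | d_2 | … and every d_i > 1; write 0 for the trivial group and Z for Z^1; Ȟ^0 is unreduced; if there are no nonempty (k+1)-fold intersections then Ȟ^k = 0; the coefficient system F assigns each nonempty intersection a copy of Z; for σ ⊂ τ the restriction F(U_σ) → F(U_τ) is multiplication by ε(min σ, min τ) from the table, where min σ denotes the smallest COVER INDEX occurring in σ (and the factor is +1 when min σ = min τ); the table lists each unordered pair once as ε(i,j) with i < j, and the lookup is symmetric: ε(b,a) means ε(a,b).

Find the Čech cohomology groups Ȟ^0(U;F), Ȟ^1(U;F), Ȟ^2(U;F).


Ȟ^0(U;F) ≅ Z,  Ȟ^1(U;F) ≅ Z^2,  Ȟ^2(U;F) ≅ 0

nerve simplices:
  U12={s} U14={w,y} U15={z} U16={v} U23={x} U34={t} U56={u}
C dims 6,7; δ0: rk 5, SNF 1^5
degree 0: 6−5−0 = 1 → Ȟ^0 ≅ Z
degree 1: 7−0−5 = 2 → Ȟ^1 ≅ Z^2
degree 2: 0−0−0 = 0 → Ȟ^2 ≅ 0


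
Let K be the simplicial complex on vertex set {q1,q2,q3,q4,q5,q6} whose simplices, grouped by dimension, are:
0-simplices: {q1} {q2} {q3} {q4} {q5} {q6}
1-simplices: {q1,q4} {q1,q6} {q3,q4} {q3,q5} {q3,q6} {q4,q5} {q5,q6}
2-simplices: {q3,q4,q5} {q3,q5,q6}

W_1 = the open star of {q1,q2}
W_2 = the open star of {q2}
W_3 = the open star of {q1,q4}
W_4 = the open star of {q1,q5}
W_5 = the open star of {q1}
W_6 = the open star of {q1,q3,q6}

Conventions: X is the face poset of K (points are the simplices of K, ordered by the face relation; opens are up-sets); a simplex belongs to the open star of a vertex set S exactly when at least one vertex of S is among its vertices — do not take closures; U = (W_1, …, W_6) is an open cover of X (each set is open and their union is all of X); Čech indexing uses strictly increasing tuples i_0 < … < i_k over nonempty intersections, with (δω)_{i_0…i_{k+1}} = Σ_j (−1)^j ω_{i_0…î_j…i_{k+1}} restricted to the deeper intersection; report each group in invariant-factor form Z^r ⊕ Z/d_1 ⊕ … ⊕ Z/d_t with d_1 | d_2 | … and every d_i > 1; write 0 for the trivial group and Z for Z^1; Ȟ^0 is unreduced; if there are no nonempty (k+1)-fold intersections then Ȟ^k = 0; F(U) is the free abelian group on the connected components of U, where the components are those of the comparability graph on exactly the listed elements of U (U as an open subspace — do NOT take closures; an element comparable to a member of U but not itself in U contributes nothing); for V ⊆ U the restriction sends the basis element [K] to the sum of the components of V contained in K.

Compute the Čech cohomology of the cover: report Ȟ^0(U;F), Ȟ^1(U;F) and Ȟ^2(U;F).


nonempty overlaps:
  W1={{q1},{q2},{q1,q4},{q1,q6}} W2={{q2}} W3={{q1},{q4},{q1,q4},{q1,q6},{q3,q4},{q4,q5},{q3,q4,q5}} W4={{q1},{q5},{q1,q4},{q1,q6},{q3,q5},{q4,q5},{q5,q6},{q3,q4,q5},{q3,q5,q6}} W5={{q1},{q1,q4},{q1,q6}} W6={{q1},{q3},{q6},{q1,q4},{q1,q6},{q3,q4},{q3,q5},{q3,q6},{q5,q6},{q3,q4,q5},{q3,q5,q6}}
  W12={{q2}} W13={{q1},{q1,q4},{q1,q6}} W14={{q1},{q1,q4},{q1,q6}} W15={{q1},{q1,q4},{q1,q6}} W16={{q1},{q1,q4},{q1,q6}} W34={{q1},{q1,q4},{q1,q6},{q4,q5},{q3,q4,q5}} W35={{q1},{q1,q4},{q1,q6}} W36={{q1},{q1,q4},{q1,q6},{q3,q4},{q3,q4,q5}} W45={{q1},{q1,q4},{q1,q6}} W46={{q1},{q1,q4},{q1,q6},{q3,q5},{q5,q6},{q3,q4,q5},{q3,q5,q6}} W56={{q1},{q1,q4},{q1,q6}}
  W134={{q1},{q1,q4},{q1,q6}} W135={{q1},{q1,q4},{q1,q6}} W136={{q1},{q1,q4},{q1,q6}} W145={{q1},{q1,q4},{q1,q6}} W146={{q1},{q1,q4},{q1,q6}} W156={{q1},{q1,q4},{q1,q6}} W345={{q1},{q1,q4},{q1,q6}} W346={{q1},{q1,q4},{q1,q6},{q3,q4,q5}} W356={{q1},{q1,q4},{q1,q6}} W456={{q1},{q1,q4},{q1,q6}}
  W1345={{q1},{q1,q4},{q1,q6}} W1346={{q1},{q1,q4},{q1,q6}} W1356={{q1},{q1,q4},{q1,q6}} W1456={{q1},{q1,q4},{q1,q6}} W3456={{q1},{q1,q4},{q1,q6}}
  W13456={{q1},{q1,q4},{q1,q6}}
components per intersection:
  W1: {{q1},{q1,q4},{q1,q6}} {{q2}}
  W2: {{q2}}
  W3: {{q1},{q4},{q1,q4},{q1,q6},{q3,q4},{q4,q5},{q3,q4,q5}}
  W4: {{q1},{q1,q4},{q1,q6}} {{q5},{q3,q5},{q4,q5},{q5,q6},{q3,q4,q5},{q3,q5,q6}}
  W5: {{q1},{q1,q4},{q1,q6}}
  W6: {{q1},{q3},{q6},{q1,q4},{q1,q6},{q3,q4},{q3,q5},{q3,q6},{q5,q6},{q3,q4,q5},{q3,q5,q6}}
  W12: {{q2}}
  W13: {{q1},{q1,q4},{q1,q6}}
  W14: {{q1},{q1,q4},{q1,q6}}
  W15: {{q1},{q1,q4},{q1,q6}}
  W16: {{q1},{q1,q4},{q1,q6}}
  W34: {{q1},{q1,q4},{q1,q6}} {{q4,q5},{q3,q4,q5}}
  W35: {{q1},{q1,q4},{q1,q6}}
  W36: {{q1},{q1,q4},{q1,q6}} {{q3,q4},{q3,q4,q5}}
  W45: {{q1},{q1,q4},{q1,q6}}
  W46: {{q1},{q1,q4},{q1,q6}} {{q3,q5},{q5,q6},{q3,q4,q5},{q3,q5,q6}}
  W56: {{q1},{q1,q4},{q1,q6}}
  W134: {{q1},{q1,q4},{q1,q6}}
  W135: {{q1},{q1,q4},{q1,q6}}
  W136: {{q1},{q1,q4},{q1,q6}}
  W145: {{q1},{q1,q4},{q1,q6}}
  W146: {{q1},{q1,q4},{q1,q6}}
  W156: {{q1},{q1,q4},{q1,q6}}
  W345: {{q1},{q1,q4},{q1,q6}}
  W346: {{q1},{q1,q4},{q1,q6}} {{q3,q4,q5}}
  W356: {{q1},{q1,q4},{q1,q6}}
  W456: {{q1},{q1,q4},{q1,q6}}
  W1345: {{q1},{q1,q4},{q1,q6}}
  W1346: {{q1},{q1,q4},{q1,q6}}
  W1356: {{q1},{q1,q4},{q1,q6}}
  W1456: {{q1},{q1,q4},{q1,q6}}
  W3456: {{q1},{q1,q4},{q1,q6}}
  W13456: {{q1},{q1,q4},{q1,q6}}
C dims 8,14,11,5; δ0: rk 6, SNF 1^6; δ1: rk 7, SNF 1^7; δ2: rk 4, SNF 1^4
degree 0: 8−6−0 = 2 → Ȟ^0 ≅ Z^2
degree 1: 14−7−6 = 1 → Ȟ^1 ≅ Z
degree 2: 11−4−7 = 0 → Ȟ^2 ≅ 0

Ȟ^0 ≅ Z^2, Ȟ^1 ≅ Z and Ȟ^2 ≅ 0


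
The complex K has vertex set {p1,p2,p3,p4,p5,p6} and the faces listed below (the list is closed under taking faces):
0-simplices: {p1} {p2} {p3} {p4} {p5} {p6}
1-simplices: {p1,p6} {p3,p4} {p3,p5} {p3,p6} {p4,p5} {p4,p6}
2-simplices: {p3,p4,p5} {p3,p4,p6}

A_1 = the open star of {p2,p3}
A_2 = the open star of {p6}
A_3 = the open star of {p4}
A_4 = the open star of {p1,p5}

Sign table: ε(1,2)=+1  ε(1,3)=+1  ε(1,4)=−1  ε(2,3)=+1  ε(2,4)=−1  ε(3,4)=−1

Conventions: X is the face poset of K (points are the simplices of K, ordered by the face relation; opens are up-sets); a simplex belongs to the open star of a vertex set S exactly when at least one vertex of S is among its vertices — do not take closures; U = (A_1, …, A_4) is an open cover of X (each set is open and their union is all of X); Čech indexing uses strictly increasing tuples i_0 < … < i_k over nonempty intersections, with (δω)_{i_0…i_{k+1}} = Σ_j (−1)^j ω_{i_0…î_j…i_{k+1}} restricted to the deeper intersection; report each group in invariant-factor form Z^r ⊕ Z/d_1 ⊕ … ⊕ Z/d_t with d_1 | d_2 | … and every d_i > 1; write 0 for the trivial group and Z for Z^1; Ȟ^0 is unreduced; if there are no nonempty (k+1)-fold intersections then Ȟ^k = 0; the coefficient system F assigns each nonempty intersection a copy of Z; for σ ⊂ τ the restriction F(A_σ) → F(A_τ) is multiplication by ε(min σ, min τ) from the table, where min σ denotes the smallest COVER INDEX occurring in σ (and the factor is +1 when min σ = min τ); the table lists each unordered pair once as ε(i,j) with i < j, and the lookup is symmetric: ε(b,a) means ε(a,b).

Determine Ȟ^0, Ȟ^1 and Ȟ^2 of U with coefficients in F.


Ȟ^0 = Z, Ȟ^1 = Z and Ȟ^2 = 0

cover nerve:
  A1={{p2},{p3},{p3,p4},{p3,p5},{p3,p6},{p3,p4,p5},{p3,p4,p6}} A2={{p6},{p1,p6},{p3,p6},{p4,p6},{p3,p4,p6}} A3={{p4},{p3,p4},{p4,p5},{p4,p6},{p3,p4,p5},{p3,p4,p6}} A4={{p1},{p5},{p1,p6},{p3,p5},{p4,p5},{p3,p4,p5}}
  A12={{p3,p6},{p3,p4,p6}} A13={{p3,p4},{p3,p4,p5},{p3,p4,p6}} A14={{p3,p5},{p3,p4,p5}} A23={{p4,p6},{p3,p4,p6}} A24={{p1,p6}} A34={{p4,p5},{p3,p4,p5}}
  A123={{p3,p4,p6}} A134={{p3,p4,p5}}
C dims 4,6,2; δ0: rk 3, SNF 1^3; δ1: rk 2, SNF 1^2
Ȟ^0: (4−3)−0=1 ⇒ Z
Ȟ^1: (6−2)−3=1 ⇒ Z
Ȟ^2: (2−0)−2=0 ⇒ 0


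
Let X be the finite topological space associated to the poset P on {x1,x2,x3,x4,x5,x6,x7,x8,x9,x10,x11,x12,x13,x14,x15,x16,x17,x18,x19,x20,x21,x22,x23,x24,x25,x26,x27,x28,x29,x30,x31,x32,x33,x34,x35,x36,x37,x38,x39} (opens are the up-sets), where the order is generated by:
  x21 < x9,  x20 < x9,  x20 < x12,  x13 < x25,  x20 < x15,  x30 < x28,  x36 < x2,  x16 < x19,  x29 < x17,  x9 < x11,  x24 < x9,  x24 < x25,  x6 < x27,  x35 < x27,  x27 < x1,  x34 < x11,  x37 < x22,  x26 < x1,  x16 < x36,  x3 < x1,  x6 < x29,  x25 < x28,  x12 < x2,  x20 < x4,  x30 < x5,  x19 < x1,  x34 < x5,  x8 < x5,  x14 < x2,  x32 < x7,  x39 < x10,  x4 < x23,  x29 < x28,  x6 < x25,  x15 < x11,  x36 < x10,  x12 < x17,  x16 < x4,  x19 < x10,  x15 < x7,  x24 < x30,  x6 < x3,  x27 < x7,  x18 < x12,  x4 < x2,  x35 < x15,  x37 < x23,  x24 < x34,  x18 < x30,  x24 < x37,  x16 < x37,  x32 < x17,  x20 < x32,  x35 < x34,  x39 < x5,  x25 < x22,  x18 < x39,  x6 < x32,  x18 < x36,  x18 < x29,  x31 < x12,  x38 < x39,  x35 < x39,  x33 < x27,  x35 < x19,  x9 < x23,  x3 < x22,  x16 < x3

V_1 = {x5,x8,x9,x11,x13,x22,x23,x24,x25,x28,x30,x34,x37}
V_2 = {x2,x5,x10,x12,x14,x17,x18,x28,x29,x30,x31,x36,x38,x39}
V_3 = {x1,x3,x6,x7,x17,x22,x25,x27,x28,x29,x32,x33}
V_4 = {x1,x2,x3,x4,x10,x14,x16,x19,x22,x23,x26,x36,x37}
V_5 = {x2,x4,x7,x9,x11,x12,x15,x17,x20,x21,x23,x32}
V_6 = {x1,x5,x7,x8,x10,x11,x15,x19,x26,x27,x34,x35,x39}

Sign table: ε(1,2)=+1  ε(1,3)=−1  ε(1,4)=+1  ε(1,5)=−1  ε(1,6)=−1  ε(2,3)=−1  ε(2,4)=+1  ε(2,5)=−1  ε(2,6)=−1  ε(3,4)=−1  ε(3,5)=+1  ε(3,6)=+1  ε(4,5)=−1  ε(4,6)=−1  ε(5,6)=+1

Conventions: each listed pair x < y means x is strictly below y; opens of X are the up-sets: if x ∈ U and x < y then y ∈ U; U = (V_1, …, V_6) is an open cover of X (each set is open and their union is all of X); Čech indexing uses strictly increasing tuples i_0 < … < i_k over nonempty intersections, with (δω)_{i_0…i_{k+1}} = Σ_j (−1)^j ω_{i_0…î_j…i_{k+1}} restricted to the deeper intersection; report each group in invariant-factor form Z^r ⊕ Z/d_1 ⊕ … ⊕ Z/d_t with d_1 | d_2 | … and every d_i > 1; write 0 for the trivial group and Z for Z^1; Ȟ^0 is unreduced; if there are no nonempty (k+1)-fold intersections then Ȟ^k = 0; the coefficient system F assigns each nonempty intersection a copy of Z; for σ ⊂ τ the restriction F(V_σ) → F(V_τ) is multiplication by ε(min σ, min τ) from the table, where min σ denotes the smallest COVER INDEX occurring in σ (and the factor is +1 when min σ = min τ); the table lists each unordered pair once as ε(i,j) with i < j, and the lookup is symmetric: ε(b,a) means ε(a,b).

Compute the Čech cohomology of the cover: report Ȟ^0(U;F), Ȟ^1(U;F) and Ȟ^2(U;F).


Ȟ^0 = Z; Ȟ^1 = 0; Ȟ^2 = Z/2

nonempty overlaps:
  V12={x5,x28,x30} V13={x22,x25,x28} V14={x22,x23,x37} V15={x9,x11,x23} V16={x5,x8,x11,x34} V23={x17,x28,x29} V24={x2,x10,x14,x36} V25={x2,x12,x17} V26={x5,x10,x39} V34={x1,x3,x22} V35={x7,x17,x32} V36={x1,x7,x27} V45={x2,x4,x23} V46={x1,x10,x19,x26} V56={x7,x11,x15}
  V123={x28} V126={x5} V134={x22} V145={x23} V156={x11} V235={x17} V245={x2} V246={x10} V346={x1} V356={x7}
C dims 6,15,10; δ0: rk 5, SNF 1^5; δ1: rk 10, SNF 1^9·2
degree 0: 6−5−0 = 1 → Ȟ^0 ≅ Z
degree 1: 15−10−5 = 0 → Ȟ^1 ≅ 0
degree 2: 10−0−10 = 0 plus torsion [2] → Ȟ^2 ≅ Z/2


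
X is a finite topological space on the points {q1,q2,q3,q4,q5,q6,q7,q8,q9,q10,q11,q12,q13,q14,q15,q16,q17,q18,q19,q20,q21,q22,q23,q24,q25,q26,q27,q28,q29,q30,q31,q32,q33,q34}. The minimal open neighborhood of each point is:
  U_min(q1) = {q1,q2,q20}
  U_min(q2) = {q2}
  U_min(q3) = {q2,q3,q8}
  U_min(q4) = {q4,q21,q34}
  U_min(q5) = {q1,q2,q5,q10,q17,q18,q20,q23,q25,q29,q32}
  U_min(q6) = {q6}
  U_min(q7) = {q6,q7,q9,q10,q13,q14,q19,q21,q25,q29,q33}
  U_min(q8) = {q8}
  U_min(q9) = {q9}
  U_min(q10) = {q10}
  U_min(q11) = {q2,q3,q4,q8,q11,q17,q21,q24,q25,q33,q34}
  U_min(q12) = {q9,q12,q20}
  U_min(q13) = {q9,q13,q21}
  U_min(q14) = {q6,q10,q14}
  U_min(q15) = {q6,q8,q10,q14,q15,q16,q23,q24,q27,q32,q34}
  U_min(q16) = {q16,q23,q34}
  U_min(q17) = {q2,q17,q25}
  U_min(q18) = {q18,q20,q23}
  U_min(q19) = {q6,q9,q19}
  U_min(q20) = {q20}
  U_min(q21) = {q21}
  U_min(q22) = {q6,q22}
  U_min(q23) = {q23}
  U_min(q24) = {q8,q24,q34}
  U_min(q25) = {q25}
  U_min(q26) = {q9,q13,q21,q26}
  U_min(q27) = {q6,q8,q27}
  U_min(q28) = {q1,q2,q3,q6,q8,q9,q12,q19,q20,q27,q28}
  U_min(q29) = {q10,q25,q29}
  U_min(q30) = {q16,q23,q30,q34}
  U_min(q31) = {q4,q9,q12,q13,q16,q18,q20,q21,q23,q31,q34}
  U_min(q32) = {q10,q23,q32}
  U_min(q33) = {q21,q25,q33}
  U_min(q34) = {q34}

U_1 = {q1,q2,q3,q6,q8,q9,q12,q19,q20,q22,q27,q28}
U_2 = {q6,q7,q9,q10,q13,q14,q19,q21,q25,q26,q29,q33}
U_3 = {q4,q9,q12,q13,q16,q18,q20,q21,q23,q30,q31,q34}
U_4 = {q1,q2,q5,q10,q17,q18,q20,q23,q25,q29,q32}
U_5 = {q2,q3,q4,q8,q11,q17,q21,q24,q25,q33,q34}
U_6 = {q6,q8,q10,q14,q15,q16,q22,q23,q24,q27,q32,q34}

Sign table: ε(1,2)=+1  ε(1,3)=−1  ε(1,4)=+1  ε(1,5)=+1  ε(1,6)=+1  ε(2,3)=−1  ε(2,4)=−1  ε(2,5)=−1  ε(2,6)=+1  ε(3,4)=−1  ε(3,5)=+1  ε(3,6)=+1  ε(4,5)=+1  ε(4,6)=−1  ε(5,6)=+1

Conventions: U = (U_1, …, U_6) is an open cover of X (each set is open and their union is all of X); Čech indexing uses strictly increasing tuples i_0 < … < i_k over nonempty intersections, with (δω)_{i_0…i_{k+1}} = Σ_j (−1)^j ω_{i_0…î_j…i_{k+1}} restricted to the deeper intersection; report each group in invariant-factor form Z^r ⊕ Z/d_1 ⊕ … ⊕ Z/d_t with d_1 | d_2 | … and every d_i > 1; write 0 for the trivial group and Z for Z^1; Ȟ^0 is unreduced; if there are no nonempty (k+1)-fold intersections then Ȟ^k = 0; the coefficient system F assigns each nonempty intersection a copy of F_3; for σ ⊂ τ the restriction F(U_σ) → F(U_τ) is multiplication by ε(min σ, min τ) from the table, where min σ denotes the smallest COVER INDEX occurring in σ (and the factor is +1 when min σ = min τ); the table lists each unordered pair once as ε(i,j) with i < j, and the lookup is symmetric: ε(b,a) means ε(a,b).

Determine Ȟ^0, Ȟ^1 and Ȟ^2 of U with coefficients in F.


Ȟ^0 ≅ 0,  Ȟ^1 ≅ 0,  Ȟ^2 ≅ Z/3

cover nerve:
  U12={q6,q9,q19} U13={q9,q12,q20} U14={q1,q2,q20} U15={q2,q3,q8} U16={q6,q8,q22,q27} U23={q9,q13,q21} U24={q10,q25,q29} U25={q21,q25,q33} U26={q6,q10,q14} U34={q18,q20,q23} U35={q4,q21,q34} U36={q16,q23,q34} U45={q2,q17,q25} U46={q10,q23,q32} U56={q8,q24,q34}
  U123={q9} U126={q6} U134={q20} U145={q2} U156={q8} U235={q21} U245={q25} U246={q10} U346={q23} U356={q34}
C dims 6,15,10; δ0: rk_F3 6; δ1: rk_F3 9
Ȟ^0: (6−6)−0=0 ⇒ 0
Ȟ^1: (15−9)−6=0 ⇒ 0
Ȟ^2: (10−0)−9=1 ⇒ Z/3


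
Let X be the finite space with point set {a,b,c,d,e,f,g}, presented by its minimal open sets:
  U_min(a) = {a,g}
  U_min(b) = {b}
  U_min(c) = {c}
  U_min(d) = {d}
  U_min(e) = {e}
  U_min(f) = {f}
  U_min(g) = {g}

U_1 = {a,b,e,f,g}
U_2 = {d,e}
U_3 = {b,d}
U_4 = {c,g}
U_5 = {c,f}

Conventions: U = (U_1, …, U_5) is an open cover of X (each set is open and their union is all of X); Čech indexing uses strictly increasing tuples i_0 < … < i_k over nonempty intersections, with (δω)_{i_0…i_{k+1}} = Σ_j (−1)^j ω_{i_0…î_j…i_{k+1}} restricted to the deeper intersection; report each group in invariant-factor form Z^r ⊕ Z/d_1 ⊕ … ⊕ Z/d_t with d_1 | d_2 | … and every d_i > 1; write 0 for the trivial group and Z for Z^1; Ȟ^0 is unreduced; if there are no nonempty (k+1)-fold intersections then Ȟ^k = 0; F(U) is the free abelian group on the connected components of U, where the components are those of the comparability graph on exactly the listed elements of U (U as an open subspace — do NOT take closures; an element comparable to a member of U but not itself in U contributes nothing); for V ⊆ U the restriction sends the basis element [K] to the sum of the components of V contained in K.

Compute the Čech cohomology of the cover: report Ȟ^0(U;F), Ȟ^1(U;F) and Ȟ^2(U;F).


Ȟ^0(U;F) ≅ Z^6; Ȟ^1(U;F) ≅ 0; Ȟ^2(U;F) ≅ 0

nonempty overlaps:
  U12={e} U13={b} U14={g} U15={f} U23={d} U45={c}
components per intersection:
  U1: {a,g} {b} {e} {f}
  U2: {d} {e}
  U3: {b} {d}
  U4: {c} {g}
  U5: {c} {f}
  U12: {e}
  U13: {b}
  U14: {g}
  U15: {f}
  U23: {d}
  U45: {c}
C dims 12,6; δ0: rk 6, SNF 1^6
degree 0: 12−6−0 = 6 → Ȟ^0 ≅ Z^6
degree 1: 6−0−6 = 0 → Ȟ^1 ≅ 0
degree 2: 0−0−0 = 0 → Ȟ^2 ≅ 0


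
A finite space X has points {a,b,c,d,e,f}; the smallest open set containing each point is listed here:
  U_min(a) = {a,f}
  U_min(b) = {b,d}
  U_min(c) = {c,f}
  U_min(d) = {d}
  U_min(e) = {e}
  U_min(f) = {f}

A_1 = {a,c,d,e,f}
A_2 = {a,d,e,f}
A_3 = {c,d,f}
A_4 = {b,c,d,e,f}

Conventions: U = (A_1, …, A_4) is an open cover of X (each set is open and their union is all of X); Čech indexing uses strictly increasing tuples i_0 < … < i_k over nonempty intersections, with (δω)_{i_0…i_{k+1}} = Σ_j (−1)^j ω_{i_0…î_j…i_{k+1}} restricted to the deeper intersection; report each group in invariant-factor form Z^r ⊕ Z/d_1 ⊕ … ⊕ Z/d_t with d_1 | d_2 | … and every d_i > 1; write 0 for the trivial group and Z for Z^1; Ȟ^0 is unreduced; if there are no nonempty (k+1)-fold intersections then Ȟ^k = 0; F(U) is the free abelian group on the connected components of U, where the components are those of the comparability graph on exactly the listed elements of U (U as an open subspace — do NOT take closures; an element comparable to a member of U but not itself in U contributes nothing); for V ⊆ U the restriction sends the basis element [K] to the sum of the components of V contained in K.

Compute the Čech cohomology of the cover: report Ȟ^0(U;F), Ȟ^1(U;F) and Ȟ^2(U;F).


Ȟ^0(U;F) ≅ Z^3; Ȟ^1(U;F) ≅ 0; Ȟ^2(U;F) ≅ 0

cover nerve:
  A12={a,d,e,f} A13={c,d,f} A14={c,d,e,f} A23={d,f} A24={d,e,f} A34={c,d,f}
  A123={d,f} A124={d,e,f} A134={c,d,f} A234={d,f}
  A1234={d,f}
components per intersection:
  A1: {a,c,f} {d} {e}
  A2: {a,f} {d} {e}
  A3: {c,f} {d}
  A4: {b,d} {c,f} {e}
  A12: {a,f} {d} {e}
  A13: {c,f} {d}
  A14: {c,f} {d} {e}
  A23: {d} {f}
  A24: {d} {e} {f}
  A34: {c,f} {d}
  A123: {d} {f}
  A124: {d} {e} {f}
  A134: {c,f} {d}
  A234: {d} {f}
  A1234: {d} {f}
C dims 11,15,9,2; δ0: rk 8, SNF 1^8; δ1: rk 7, SNF 1^7; δ2: rk 2, SNF 1^2
Ȟ^0: (11−8)−0=3 ⇒ Z^3
Ȟ^1: (15−7)−8=0 ⇒ 0
Ȟ^2: (9−2)−7=0 ⇒ 0


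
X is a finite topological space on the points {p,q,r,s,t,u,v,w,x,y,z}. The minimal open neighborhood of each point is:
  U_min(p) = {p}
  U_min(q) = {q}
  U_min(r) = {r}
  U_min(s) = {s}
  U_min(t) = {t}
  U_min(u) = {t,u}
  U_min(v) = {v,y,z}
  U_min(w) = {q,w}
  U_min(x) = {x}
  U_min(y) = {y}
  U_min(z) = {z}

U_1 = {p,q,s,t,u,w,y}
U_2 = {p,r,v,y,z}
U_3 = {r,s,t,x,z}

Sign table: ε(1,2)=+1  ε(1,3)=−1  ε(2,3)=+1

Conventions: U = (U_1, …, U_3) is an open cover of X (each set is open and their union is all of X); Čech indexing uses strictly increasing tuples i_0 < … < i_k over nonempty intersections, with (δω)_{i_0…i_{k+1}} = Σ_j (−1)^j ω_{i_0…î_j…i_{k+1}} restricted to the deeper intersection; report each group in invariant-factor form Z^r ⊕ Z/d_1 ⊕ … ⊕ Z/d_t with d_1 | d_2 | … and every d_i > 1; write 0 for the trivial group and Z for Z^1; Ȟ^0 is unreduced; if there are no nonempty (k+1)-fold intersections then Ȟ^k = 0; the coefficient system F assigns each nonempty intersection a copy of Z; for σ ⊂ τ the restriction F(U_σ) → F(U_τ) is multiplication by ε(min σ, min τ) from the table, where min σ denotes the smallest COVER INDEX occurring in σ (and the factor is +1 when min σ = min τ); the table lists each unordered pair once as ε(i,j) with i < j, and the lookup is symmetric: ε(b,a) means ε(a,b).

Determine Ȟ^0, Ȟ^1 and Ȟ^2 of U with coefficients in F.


Ȟ^0 = 0, Ȟ^1 = Z/2 and Ȟ^2 = 0

nerve of the cover:
  U12={p,y} U13={s,t} U23={r,z}
C dims 3,3; δ0: rk 3, SNF 1^2·2
Ȟ^0 = (3 − 3) − 0 = 0, so Ȟ^0 ≅ 0
Ȟ^1 = (3 − 0) − 3 = 0 plus torsion [2], so Ȟ^1 ≅ Z/2
Ȟ^2 = (0 − 0) − 0 = 0, so Ȟ^2 ≅ 0


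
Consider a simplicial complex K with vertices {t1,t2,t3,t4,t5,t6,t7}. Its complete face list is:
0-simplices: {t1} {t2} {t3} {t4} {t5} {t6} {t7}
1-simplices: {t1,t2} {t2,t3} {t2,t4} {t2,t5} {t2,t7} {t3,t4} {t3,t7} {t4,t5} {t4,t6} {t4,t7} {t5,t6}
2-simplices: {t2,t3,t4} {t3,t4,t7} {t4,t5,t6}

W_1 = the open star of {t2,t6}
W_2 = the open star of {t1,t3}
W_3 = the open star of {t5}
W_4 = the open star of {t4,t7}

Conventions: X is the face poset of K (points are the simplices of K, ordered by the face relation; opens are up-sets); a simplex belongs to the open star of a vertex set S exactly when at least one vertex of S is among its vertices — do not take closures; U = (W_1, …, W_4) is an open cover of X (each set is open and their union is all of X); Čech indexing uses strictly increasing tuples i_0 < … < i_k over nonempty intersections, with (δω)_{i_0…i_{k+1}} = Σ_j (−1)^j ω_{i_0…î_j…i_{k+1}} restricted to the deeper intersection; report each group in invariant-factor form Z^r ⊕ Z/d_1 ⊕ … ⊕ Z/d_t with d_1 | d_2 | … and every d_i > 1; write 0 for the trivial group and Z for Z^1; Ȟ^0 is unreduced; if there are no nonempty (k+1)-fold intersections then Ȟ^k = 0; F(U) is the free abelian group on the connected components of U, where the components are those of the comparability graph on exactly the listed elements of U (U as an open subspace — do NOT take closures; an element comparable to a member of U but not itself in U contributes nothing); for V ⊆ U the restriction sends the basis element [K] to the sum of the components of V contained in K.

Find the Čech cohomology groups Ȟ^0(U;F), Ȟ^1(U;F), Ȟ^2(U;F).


Ȟ^0 = Z; Ȟ^1 = Z^2; Ȟ^2 = 0

nonempty overlaps:
  W1={{t2},{t6},{t1,t2},{t2,t3},{t2,t4},{t2,t5},{t2,t7},{t4,t6},{t5,t6},{t2,t3,t4},{t4,t5,t6}} W2={{t1},{t3},{t1,t2},{t2,t3},{t3,t4},{t3,t7},{t2,t3,t4},{t3,t4,t7}} W3={{t5},{t2,t5},{t4,t5},{t5,t6},{t4,t5,t6}} W4={{t4},{t7},{t2,t4},{t2,t7},{t3,t4},{t3,t7},{t4,t5},{t4,t6},{t4,t7},{t2,t3,t4},{t3,t4,t7},{t4,t5,t6}}
  W12={{t1,t2},{t2,t3},{t2,t3,t4}} W13={{t2,t5},{t5,t6},{t4,t5,t6}} W14={{t2,t4},{t2,t7},{t4,t6},{t2,t3,t4},{t4,t5,t6}} W24={{t3,t4},{t3,t7},{t2,t3,t4},{t3,t4,t7}} W34={{t4,t5},{t4,t5,t6}}
  W124={{t2,t3,t4}} W134={{t4,t5,t6}}
components per intersection:
  W1: {{t2},{t1,t2},{t2,t3},{t2,t4},{t2,t5},{t2,t7},{t2,t3,t4}} {{t6},{t4,t6},{t5,t6},{t4,t5,t6}}
  W2: {{t1},{t1,t2}} {{t3},{t2,t3},{t3,t4},{t3,t7},{t2,t3,t4},{t3,t4,t7}}
  W3: {{t5},{t2,t5},{t4,t5},{t5,t6},{t4,t5,t6}}
  W4: {{t4},{t7},{t2,t4},{t2,t7},{t3,t4},{t3,t7},{t4,t5},{t4,t6},{t4,t7},{t2,t3,t4},{t3,t4,t7},{t4,t5,t6}}
  W12: {{t1,t2}} {{t2,t3},{t2,t3,t4}}
  W13: {{t2,t5}} {{t5,t6},{t4,t5,t6}}
  W14: {{t2,t4},{t2,t3,t4}} {{t2,t7}} {{t4,t6},{t4,t5,t6}}
  W24: {{t3,t4},{t3,t7},{t2,t3,t4},{t3,t4,t7}}
  W34: {{t4,t5},{t4,t5,t6}}
  W124: {{t2,t3,t4}}
  W134: {{t4,t5,t6}}
C dims 6,9,2; δ0: rk 5, SNF 1^5; δ1: rk 2, SNF 1^2
degree 0: 6−5−0 = 1 → Ȟ^0 ≅ Z
degree 1: 9−2−5 = 2 → Ȟ^1 ≅ Z^2
degree 2: 2−0−2 = 0 → Ȟ^2 ≅ 0


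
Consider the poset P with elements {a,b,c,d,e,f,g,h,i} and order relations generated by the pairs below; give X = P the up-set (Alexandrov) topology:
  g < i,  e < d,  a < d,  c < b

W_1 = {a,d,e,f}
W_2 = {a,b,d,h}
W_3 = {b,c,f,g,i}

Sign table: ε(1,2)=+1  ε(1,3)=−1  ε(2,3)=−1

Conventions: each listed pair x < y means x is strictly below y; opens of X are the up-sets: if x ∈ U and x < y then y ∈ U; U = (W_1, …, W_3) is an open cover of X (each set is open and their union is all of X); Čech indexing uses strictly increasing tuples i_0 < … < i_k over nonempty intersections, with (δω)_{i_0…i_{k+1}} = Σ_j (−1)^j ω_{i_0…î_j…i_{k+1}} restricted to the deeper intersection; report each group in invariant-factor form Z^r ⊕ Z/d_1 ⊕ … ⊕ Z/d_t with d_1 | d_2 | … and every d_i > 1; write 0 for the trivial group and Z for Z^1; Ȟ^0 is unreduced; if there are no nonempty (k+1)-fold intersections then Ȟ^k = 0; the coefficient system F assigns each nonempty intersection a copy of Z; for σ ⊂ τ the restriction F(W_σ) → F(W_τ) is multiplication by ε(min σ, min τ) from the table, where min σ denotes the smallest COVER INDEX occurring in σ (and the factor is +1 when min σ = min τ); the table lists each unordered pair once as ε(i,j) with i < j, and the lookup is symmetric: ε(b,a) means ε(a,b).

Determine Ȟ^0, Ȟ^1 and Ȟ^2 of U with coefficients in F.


Ȟ^0 = Z; Ȟ^1 = Z; Ȟ^2 = 0

nonempty intersections:
  W12={a,d} W13={f} W23={b}
C dims 3,3; δ0: rk 2, SNF 1^2
Ȟ^0: (3−2)−0=1 ⇒ Z
Ȟ^1: (3−0)−2=1 ⇒ Z
Ȟ^2: (0−0)−0=0 ⇒ 0


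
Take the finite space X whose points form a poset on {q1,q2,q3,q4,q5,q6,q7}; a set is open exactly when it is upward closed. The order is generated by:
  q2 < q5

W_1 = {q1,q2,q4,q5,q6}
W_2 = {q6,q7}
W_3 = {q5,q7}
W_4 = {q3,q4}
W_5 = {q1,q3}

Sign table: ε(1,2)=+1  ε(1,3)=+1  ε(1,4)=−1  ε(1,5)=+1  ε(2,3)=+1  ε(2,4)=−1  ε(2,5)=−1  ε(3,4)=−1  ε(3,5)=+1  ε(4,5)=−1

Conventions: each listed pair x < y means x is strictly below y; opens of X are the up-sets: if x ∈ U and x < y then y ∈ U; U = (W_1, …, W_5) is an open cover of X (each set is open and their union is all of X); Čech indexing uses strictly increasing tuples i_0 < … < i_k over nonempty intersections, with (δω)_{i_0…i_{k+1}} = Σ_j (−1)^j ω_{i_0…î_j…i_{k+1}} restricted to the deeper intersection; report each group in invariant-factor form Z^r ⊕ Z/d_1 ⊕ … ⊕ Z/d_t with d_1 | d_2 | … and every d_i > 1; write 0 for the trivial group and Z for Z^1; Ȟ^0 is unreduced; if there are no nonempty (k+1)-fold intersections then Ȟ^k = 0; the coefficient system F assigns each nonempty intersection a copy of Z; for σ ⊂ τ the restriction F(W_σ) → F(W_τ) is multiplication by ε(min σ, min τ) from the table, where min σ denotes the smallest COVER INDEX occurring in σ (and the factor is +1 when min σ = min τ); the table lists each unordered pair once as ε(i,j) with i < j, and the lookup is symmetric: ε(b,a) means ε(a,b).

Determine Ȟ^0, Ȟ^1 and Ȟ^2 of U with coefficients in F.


nonempty overlaps:
  W12={q6} W13={q5} W14={q4} W15={q1} W23={q7} W45={q3}
C dims 5,6; δ0: rk 4, SNF 1^4
degree 0: 5−4−0 = 1 → Ȟ^0 ≅ Z
degree 1: 6−0−4 = 2 → Ȟ^1 ≅ Z^2
degree 2: 0−0−0 = 0 → Ȟ^2 ≅ 0

Ȟ^0(U;F) ≅ Z, Ȟ^1(U;F) ≅ Z^2 and Ȟ^2(U;F) ≅ 0


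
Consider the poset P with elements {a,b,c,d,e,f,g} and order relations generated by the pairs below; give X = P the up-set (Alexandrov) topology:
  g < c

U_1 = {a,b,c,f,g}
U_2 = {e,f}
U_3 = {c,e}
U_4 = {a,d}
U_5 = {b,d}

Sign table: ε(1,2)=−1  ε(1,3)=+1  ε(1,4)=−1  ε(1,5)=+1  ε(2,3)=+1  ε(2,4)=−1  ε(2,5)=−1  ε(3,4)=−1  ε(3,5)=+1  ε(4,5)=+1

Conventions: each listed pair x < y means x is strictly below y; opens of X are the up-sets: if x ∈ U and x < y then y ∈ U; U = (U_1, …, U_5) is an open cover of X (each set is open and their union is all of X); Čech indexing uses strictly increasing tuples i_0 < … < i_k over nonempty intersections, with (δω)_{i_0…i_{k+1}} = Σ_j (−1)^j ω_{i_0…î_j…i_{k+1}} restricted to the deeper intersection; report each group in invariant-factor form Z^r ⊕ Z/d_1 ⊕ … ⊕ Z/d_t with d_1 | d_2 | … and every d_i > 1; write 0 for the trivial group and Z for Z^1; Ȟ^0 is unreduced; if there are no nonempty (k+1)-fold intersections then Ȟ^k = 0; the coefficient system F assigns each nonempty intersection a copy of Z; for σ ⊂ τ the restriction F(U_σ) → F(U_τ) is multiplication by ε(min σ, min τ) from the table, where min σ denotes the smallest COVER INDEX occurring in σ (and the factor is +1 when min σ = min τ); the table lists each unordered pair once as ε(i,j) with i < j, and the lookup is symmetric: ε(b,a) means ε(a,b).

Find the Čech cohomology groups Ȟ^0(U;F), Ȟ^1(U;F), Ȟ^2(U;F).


nonempty overlaps:
  U12={f} U13={c} U14={a} U15={b} U23={e} U45={d}
C dims 5,6; δ0: rk 5, SNF 1^4·2
degree 0: 5−5−0 = 0 → Ȟ^0 ≅ 0
degree 1: 6−0−5 = 1 plus torsion [2] → Ȟ^1 ≅ Z ⊕ Z/2
degree 2: 0−0−0 = 0 → Ȟ^2 ≅ 0

Ȟ^0 ≅ 0, Ȟ^1 ≅ Z ⊕ Z/2 and Ȟ^2 ≅ 0
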